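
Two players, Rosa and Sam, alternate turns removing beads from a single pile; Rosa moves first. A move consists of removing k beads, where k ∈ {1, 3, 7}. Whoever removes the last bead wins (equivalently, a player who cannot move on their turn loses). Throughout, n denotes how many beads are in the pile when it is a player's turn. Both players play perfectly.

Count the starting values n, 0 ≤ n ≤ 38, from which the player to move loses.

Work bottom-up. With no move the player to move loses. Otherwise the position is W if at least one move leads to an L position for the opponent, and L if every move leads to a W.
n=0: no move → L
n=1: W (go to 0, an L position)
n=2: L (sole option 1(W) is W)
n=3: W (go to 2, an L position)
n=4: L (options 3(W), 1(W) are all W)
n=5: W (go to 4, an L position)
n=6: L (options 5(W), 3(W) are all W)
n=7: W (go to 6, an L position)
n=8: L (options 7(W), 5(W), 1(W) are all W)
n=9: W (go to 8, an L position)
n=10: L (options 9(W), 7(W), 3(W) are all W)
n=11: W (go to 10, an L position)
n=12: L (options 11(W), 9(W), 5(W) are all W)
n=13: W (go to 12, an L position)
n=14: L (options 13(W), 11(W), 7(W) are all W)
n=15: W (go to 14, an L position)
n=16: L (options 15(W), 13(W), 9(W) are all W)
n=17: W (go to 16, an L position)
n=18: L (options 17(W), 15(W), 11(W) are all W)
n=19: W (go to 18, an L position)
n=20: L (options 19(W), 17(W), 13(W) are all W)
n=21: W (go to 20, an L position)
n=22: L (options 21(W), 19(W), 15(W) are all W)
n=23: W (go to 22, an L position)
n=24: L (options 23(W), 21(W), 17(W) are all W)
n=25: W (go to 24, an L position)
n=26: L (options 25(W), 23(W), 19(W) are all W)
n=27: W (go to 26, an L position)
n=28: L (options 27(W), 25(W), 21(W) are all W)
n=29: W (go to 28, an L position)
n=30: L (options 29(W), 27(W), 23(W) are all W)
n=31: W (go to 30, an L position)
n=32: L (options 31(W), 29(W), 25(W) are all W)
n=33: W (go to 32, an L position)
n=34: L (options 33(W), 31(W), 27(W) are all W)
n=35: W (go to 34, an L position)
n=36: L (options 35(W), 33(W), 29(W) are all W)
n=37: W (go to 36, an L position)
n=38: L (options 37(W), 35(W), 31(W) are all W)
L entries with 0 ≤ n ≤ 38: n = 0, 2, 4, 6, 8, 10, 12, 14, 16, 18, 20, 22, 24, 26, 28, 30, 32, 34, 36, 38; that makes 20.

20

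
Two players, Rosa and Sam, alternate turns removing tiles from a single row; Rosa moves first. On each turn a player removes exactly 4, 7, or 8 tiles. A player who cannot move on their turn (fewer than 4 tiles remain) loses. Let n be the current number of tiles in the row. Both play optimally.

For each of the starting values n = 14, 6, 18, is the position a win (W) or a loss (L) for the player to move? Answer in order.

14: L, 6: W, 18: W

Positions with no move are L. A position that does have a move is losing for the player to move precisely when every available move leads to a winning position for the opponent. Fill in the labels:
n=0: no move → L
n=1: no move → L
n=2: no move → L
n=3: no move → L
n=4: →0(L), so W
n=5: →1(L), so W
n=6: →2(L), so W
n=7: →3(L), so W
n=8: →1(L), so W
n=9: →2(L), so W
n=10: →3(L), so W
n=11: →3(L), so W
n=12: →8(W), 5(W), 4(W) — all W, so L
n=13: →9(W), 6(W), 5(W) — all W, so L
n=14: →10(W), 7(W), 6(W) — all W, so L
n=15: →11(W), 8(W), 7(W) — all W, so L
n=16: →12(L), so W
n=17: →13(L), so W
n=18: →14(L), so W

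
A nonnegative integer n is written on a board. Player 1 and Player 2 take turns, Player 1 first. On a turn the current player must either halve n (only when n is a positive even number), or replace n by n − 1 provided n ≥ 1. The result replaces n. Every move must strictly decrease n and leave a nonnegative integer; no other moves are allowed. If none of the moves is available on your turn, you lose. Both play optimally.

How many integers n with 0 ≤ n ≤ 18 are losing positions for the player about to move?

Use the standard recursion: the mover loses at a terminal position; elsewhere, the mover wins exactly when some move hands the opponent an L position.
n=0: no move → L
n=1: reaches L-position 0 → W
n=2: only reaches 1(W), which is W → L
n=3: reaches L-position 2 → W
n=4: reaches L-position 2 → W
n=5: only reaches 4(W), which is W → L
n=6: reaches L-position 5 → W
n=7: only reaches 6(W), which is W → L
n=8: reaches L-position 7 → W
n=9: only reaches 8(W), which is W → L
n=10: reaches L-position 5 → W
n=11: only reaches 10(W), which is W → L
n=12: reaches L-position 11 → W
n=13: only reaches 12(W), which is W → L
n=14: reaches L-position 7 → W
n=15: only reaches 14(W), which is W → L
n=16: reaches L-position 15 → W
n=17: only reaches 16(W), which is W → L
n=18: reaches L-position 9 → W
L entries with 0 ≤ n ≤ 18: n = 0, 2, 5, 7, 9, 11, 13, 15, 17; that makes 9.

9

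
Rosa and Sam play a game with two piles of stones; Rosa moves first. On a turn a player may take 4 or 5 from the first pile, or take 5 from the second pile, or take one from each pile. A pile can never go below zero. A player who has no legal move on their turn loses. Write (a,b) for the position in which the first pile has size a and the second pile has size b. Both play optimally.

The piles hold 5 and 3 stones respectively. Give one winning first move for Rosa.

Move to (0,3).

Classify positions by backward induction: terminal positions (no move available) are L. From any other position, the mover wins iff some move reaches an L.
No move ever increases a pile, so every position that can arise here has a ≤ 5 and b ≤ 3; it is enough to label the cells with 0 ≤ a ≤ 5 and 0 ≤ b ≤ 3.
Every move lowers a or b (never raises either), so fill the grid row by row in increasing a, and left to right within a row: each cell's successors are then already labelled.
      b=0  b=1  b=2  b=3
a=0:    L    L    L    L
a=1:    L    W    W    W
a=2:    L    W    L    L
a=3:    L    W    L    W
a=4:    W    W    W    W
a=5:    W    W    W    W
Cells with no legal move (terminal, hence L): (0,0), (0,1), (0,2), (0,3), (1,0), (2,0), (3,0).
The remaining L cells, each justified by listing all of its moves:
(2,2): only reaches (1,1)(W), which is W → L
(2,3): only reaches (1,2)(W), which is W → L
(3,2): only reaches (2,1)(W), which is W → L
Every other cell has at least one move into one of the L cells above, so it is W.
From (5,3), the L positions reachable in one move are: (0,3).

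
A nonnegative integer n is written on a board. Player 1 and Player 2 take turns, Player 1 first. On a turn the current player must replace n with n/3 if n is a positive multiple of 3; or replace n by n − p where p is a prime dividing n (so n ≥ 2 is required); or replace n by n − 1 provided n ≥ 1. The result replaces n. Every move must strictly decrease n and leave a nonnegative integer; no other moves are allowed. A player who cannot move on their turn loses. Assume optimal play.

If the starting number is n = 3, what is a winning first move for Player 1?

Use the standard recursion: the mover loses at a terminal position; elsewhere, the mover wins exactly when some move hands the opponent an L position.
n=0: no move → L
n=1: W (go to 0, an L position)
n=2: W (go to 0, an L position)
n=3: W (go to 0, an L position)
From 3, the L positions reachable in one move are: 0.

Move to 0.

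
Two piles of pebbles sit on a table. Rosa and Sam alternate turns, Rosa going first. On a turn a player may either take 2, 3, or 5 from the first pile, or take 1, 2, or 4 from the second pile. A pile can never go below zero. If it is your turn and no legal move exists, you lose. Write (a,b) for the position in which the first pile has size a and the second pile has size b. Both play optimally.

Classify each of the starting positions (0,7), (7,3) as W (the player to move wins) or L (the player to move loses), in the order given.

Classify positions by backward induction: terminal positions (no move available) are L. From any other position, the mover wins iff some move reaches an L.
No move ever increases a pile, so every position that can arise here has a ≤ 7 and b ≤ 7; it is enough to label the cells with 0 ≤ a ≤ 7 and 0 ≤ b ≤ 7.
Every move lowers a or b (never raises either), so fill the grid row by row in increasing a, and left to right within a row: each cell's successors are then already labelled.
      b=0  b=1  b=2  b=3  b=4  b=5  b=6  b=7
a=0:    L    W    W    L    W    W    L    W
a=1:    L    W    W    L    W    W    L    W
a=2:    W    L    W    W    L    W    W    L
a=3:    W    L    W    W    L    W    W    L
a=4:    W    W    L    W    W    L    W    W
a=5:    W    W    L    W    W    L    W    W
a=6:    W    W    W    W    W    W    W    W
a=7:    L    W    W    L    W    W    L    W
Cells with no legal move (terminal, hence L): (0,0), (1,0).
The remaining L cells, each justified by listing all of its moves:
(0,3): only reaches (0,2)(W), (0,1)(W), all W → L
(0,6): only reaches (0,5)(W), (0,4)(W), (0,2)(W), all W → L
(1,3): only reaches (1,2)(W), (1,1)(W), all W → L
(1,6): only reaches (1,5)(W), (1,4)(W), (1,2)(W), all W → L
(2,1): only reaches (0,1)(W), (2,0)(W), all W → L
(2,4): only reaches (0,4)(W), (2,3)(W), (2,2)(W), (2,0)(W), all W → L
(2,7): only reaches (0,7)(W), (2,6)(W), (2,5)(W), (2,3)(W), all W → L
(3,1): only reaches (1,1)(W), (0,1)(W), (3,0)(W), all W → L
(3,4): only reaches (1,4)(W), (0,4)(W), (3,3)(W), (3,2)(W), (3,0)(W), all W → L
(3,7): only reaches (1,7)(W), (0,7)(W), (3,6)(W), (3,5)(W), (3,3)(W), all W → L
(4,2): only reaches (2,2)(W), (1,2)(W), (4,1)(W), (4,0)(W), all W → L
(4,5): only reaches (2,5)(W), (1,5)(W), (4,4)(W), (4,3)(W), (4,1)(W), all W → L
(5,2): only reaches (3,2)(W), (2,2)(W), (0,2)(W), (5,1)(W), (5,0)(W), all W → L
(5,5): only reaches (3,5)(W), (2,5)(W), (0,5)(W), (5,4)(W), (5,3)(W), (5,1)(W), all W → L
(7,0): only reaches (5,0)(W), (4,0)(W), (2,0)(W), all W → L
(7,3): only reaches (5,3)(W), (4,3)(W), (2,3)(W), (7,2)(W), (7,1)(W), all W → L
(7,6): only reaches (5,6)(W), (4,6)(W), (2,6)(W), (7,5)(W), (7,4)(W), (7,2)(W), all W → L
Every other cell has at least one move into one of the L cells above, so it is W.
(0,7): the move to (0,6) reaches an L cell, so W
(7,3): one of the L cells justified above, so L

(0,7): W, (7,3): L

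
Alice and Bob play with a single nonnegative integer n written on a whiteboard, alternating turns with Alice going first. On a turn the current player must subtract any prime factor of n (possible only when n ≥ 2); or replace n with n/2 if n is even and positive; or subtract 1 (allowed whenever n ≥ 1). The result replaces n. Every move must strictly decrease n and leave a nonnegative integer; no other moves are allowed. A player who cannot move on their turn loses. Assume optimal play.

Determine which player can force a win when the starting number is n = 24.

Bob wins.

Positions with no move are L. A position that does have a move is losing for the player to move precisely when every available move leads to a winning position for the opponent. Fill in the labels:
n=0: no move → L
n=1: →0(L), so W
n=2: →0(L), so W
n=3: →0(L), so W
n=4: →2(W), 3(W) — all W, so L
n=5: →0(L), so W
n=6: →4(L), so W
n=7: →0(L), so W
n=8: →4(L), so W
n=9: →6(W), 8(W) — all W, so L
n=10: →9(L), so W
n=11: →0(L), so W
n=12: →9(L), so W
n=13: →0(L), so W
n=14: →7(W), 12(W), 13(W) — all W, so L
n=15: →14(L), so W
n=16: →14(L), so W
n=17: →0(L), so W
n=18: →9(L), so W
n=19: →0(L), so W
n=20: →10(W), 15(W), 18(W), 19(W) — all W, so L
n=21: →14(L), so W
n=22: →20(L), so W
n=23: →0(L), so W
n=24: →12(W), 21(W), 22(W), 23(W) — all W, so L
The starting position 24 is L: whatever Alice does, the opponent receives a W position.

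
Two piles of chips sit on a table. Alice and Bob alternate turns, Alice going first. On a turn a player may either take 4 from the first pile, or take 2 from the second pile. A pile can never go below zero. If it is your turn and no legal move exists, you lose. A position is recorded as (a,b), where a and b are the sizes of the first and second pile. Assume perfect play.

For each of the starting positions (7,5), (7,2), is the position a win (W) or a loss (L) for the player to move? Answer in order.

Positions with no move are L. A position that does have a move is losing for the player to move precisely when every available move leads to a winning position for the opponent. Fill in the labels:
No move ever increases a pile, so every position that can arise here has a ≤ 7 and b ≤ 5; it is enough to label the cells with 0 ≤ a ≤ 7 and 0 ≤ b ≤ 5.
Every move lowers a or b (never raises either), so fill the grid row by row in increasing a, and left to right within a row: each cell's successors are then already labelled.
      b=0  b=1  b=2  b=3  b=4  b=5
a=0:    L    L    W    W    L    L
a=1:    L    L    W    W    L    L
a=2:    L    L    W    W    L    L
a=3:    L    L    W    W    L    L
a=4:    W    W    L    L    W    W
a=5:    W    W    L    L    W    W
a=6:    W    W    L    L    W    W
a=7:    W    W    L    L    W    W
Cells with no legal move (terminal, hence L): (0,0), (0,1), (1,0), (1,1), (2,0), (2,1), (3,0), (3,1).
The remaining L cells, each justified by listing all of its moves:
(0,4): the only move is to (0,2)(W), a W ⇒ L
(0,5): the only move is to (0,3)(W), a W ⇒ L
(1,4): the only move is to (1,2)(W), a W ⇒ L
(1,5): the only move is to (1,3)(W), a W ⇒ L
(2,4): the only move is to (2,2)(W), a W ⇒ L
(2,5): the only move is to (2,3)(W), a W ⇒ L
(3,4): the only move is to (3,2)(W), a W ⇒ L
(3,5): the only move is to (3,3)(W), a W ⇒ L
(4,2): moves to (0,2)(W), (4,0)(W); every one is W ⇒ L
(4,3): moves to (0,3)(W), (4,1)(W); every one is W ⇒ L
(5,2): moves to (1,2)(W), (5,0)(W); every one is W ⇒ L
(5,3): moves to (1,3)(W), (5,1)(W); every one is W ⇒ L
(6,2): moves to (2,2)(W), (6,0)(W); every one is W ⇒ L
(6,3): moves to (2,3)(W), (6,1)(W); every one is W ⇒ L
(7,2): moves to (3,2)(W), (7,0)(W); every one is W ⇒ L
(7,3): moves to (3,3)(W), (7,1)(W); every one is W ⇒ L
Every other cell has at least one move into one of the L cells above, so it is W.
(7,5): the move to (3,5) reaches an L cell, so W
(7,2): one of the L cells justified above, so L

(7,5): W, (7,2): L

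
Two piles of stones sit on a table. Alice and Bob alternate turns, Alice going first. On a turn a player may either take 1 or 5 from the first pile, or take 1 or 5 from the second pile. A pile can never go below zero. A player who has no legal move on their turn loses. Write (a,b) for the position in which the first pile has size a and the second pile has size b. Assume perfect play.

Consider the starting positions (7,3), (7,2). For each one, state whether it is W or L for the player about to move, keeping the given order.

(7,3): L, (7,2): W

Label each position W (a win for the player to move) or L (a loss). A position with no legal move is L; any other position is W exactly when some move reaches an L, and L when every move reaches a W.
No move ever increases a pile, so every position that can arise here has a ≤ 7 and b ≤ 3; it is enough to label the cells with 0 ≤ a ≤ 7 and 0 ≤ b ≤ 3.
Every move lowers a or b (never raises either), so fill the grid row by row in increasing a, and left to right within a row: each cell's successors are then already labelled.
      b=0  b=1  b=2  b=3
a=0:    L    W    L    W
a=1:    W    L    W    L
a=2:    L    W    L    W
a=3:    W    L    W    L
a=4:    L    W    L    W
a=5:    W    L    W    L
a=6:    L    W    L    W
a=7:    W    L    W    L
Cells with no legal move (terminal, hence L): (0,0).
The remaining L cells, each justified by listing all of its moves:
(0,2): →(0,1)(W) only, which is W, so L
(1,1): →(0,1)(W), (1,0)(W) — all W, so L
(1,3): →(0,3)(W), (1,2)(W) — all W, so L
(2,0): →(1,0)(W) only, which is W, so L
(2,2): →(1,2)(W), (2,1)(W) — all W, so L
(3,1): →(2,1)(W), (3,0)(W) — all W, so L
(3,3): →(2,3)(W), (3,2)(W) — all W, so L
(4,0): →(3,0)(W) only, which is W, so L
(4,2): →(3,2)(W), (4,1)(W) — all W, so L
(5,1): →(4,1)(W), (0,1)(W), (5,0)(W) — all W, so L
(5,3): →(4,3)(W), (0,3)(W), (5,2)(W) — all W, so L
(6,0): →(5,0)(W), (1,0)(W) — all W, so L
(6,2): →(5,2)(W), (1,2)(W), (6,1)(W) — all W, so L
(7,1): →(6,1)(W), (2,1)(W), (7,0)(W) — all W, so L
(7,3): →(6,3)(W), (2,3)(W), (7,2)(W) — all W, so L
Every other cell has at least one move into one of the L cells above, so it is W.
(7,3): one of the L cells justified above, so L
(7,2): the move to (6,2) reaches an L cell, so W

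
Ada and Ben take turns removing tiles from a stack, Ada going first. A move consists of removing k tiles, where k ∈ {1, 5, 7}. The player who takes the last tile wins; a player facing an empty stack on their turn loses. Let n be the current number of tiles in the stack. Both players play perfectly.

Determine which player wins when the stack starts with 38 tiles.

Build the W/L table. Terminal = L. A non-terminal position is W if it has a move to some L; otherwise it is L.
n=0: no move → L
n=1: can move to 0, which is L ⇒ W
n=2: the only move is to 1(W), a W ⇒ L
n=3: can move to 2, which is L ⇒ W
n=4: the only move is to 3(W), a W ⇒ L
n=5: can move to 4, which is L ⇒ W
n=6: moves to 5(W), 1(W); every one is W ⇒ L
n=7: can move to 6, which is L ⇒ W
n=8: moves to 7(W), 3(W), 1(W); every one is W ⇒ L
n=9: can move to 8, which is L ⇒ W
n=10: moves to 9(W), 5(W), 3(W); every one is W ⇒ L
n=11: can move to 10, which is L ⇒ W
n=12: moves to 11(W), 7(W), 5(W); every one is W ⇒ L
n=13: can move to 12, which is L ⇒ W
n=14: moves to 13(W), 9(W), 7(W); every one is W ⇒ L
n=15: can move to 14, which is L ⇒ W
n=16: moves to 15(W), 11(W), 9(W); every one is W ⇒ L
n=17: can move to 16, which is L ⇒ W
n=18: moves to 17(W), 13(W), 11(W); every one is W ⇒ L
n=19: can move to 18, which is L ⇒ W
n=20: moves to 19(W), 15(W), 13(W); every one is W ⇒ L
n=21: can move to 20, which is L ⇒ W
n=22: moves to 21(W), 17(W), 15(W); every one is W ⇒ L
n=23: can move to 22, which is L ⇒ W
n=24: moves to 23(W), 19(W), 17(W); every one is W ⇒ L
n=25: can move to 24, which is L ⇒ W
n=26: moves to 25(W), 21(W), 19(W); every one is W ⇒ L
n=27: can move to 26, which is L ⇒ W
n=28: moves to 27(W), 23(W), 21(W); every one is W ⇒ L
n=29: can move to 28, which is L ⇒ W
n=30: moves to 29(W), 25(W), 23(W); every one is W ⇒ L
n=31: can move to 30, which is L ⇒ W
n=32: moves to 31(W), 27(W), 25(W); every one is W ⇒ L
n=33: can move to 32, which is L ⇒ W
n=34: moves to 33(W), 29(W), 27(W); every one is W ⇒ L
n=35: can move to 34, which is L ⇒ W
n=36: moves to 35(W), 31(W), 29(W); every one is W ⇒ L
n=37: can move to 36, which is L ⇒ W
n=38: moves to 37(W), 33(W), 31(W); every one is W ⇒ L
The starting position 38 is L: whatever Ada does, the opponent receives a W position.

Ben wins.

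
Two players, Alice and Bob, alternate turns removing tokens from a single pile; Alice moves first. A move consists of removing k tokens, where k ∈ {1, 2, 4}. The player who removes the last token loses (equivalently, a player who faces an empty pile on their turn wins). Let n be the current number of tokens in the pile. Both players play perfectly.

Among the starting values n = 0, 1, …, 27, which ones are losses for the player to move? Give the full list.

Work bottom-up. With no move the player to move wins. Otherwise the position is W if at least one move leads to an L position for the opponent, and L if every move leads to a W.
n=0: no move; the opponent has just taken the last token and therefore loses → W
n=1: only reaches 0(W), which is W → L
n=2: reaches L-position 1 → W
n=3: reaches L-position 1 → W
n=4: only reaches 3(W), 2(W), 0(W), all W → L
n=5: reaches L-position 4 → W
n=6: reaches L-position 4 → W
n=7: only reaches 6(W), 5(W), 3(W), all W → L
n=8: reaches L-position 7 → W
n=9: reaches L-position 7 → W
n=10: only reaches 9(W), 8(W), 6(W), all W → L
n=11: reaches L-position 10 → W
n=12: reaches L-position 10 → W
n=13: only reaches 12(W), 11(W), 9(W), all W → L
n=14: reaches L-position 13 → W
n=15: reaches L-position 13 → W
n=16: only reaches 15(W), 14(W), 12(W), all W → L
n=17: reaches L-position 16 → W
n=18: reaches L-position 16 → W
n=19: only reaches 18(W), 17(W), 15(W), all W → L
n=20: reaches L-position 19 → W
n=21: reaches L-position 19 → W
n=22: only reaches 21(W), 20(W), 18(W), all W → L
n=23: reaches L-position 22 → W
n=24: reaches L-position 22 → W
n=25: only reaches 24(W), 23(W), 21(W), all W → L
n=26: reaches L-position 25 → W
n=27: reaches L-position 25 → W
Reading off the rows marked L gives the requested list; there are 9 such values of n.

1, 4, 7, 10, 13, 16, 19, 22, 25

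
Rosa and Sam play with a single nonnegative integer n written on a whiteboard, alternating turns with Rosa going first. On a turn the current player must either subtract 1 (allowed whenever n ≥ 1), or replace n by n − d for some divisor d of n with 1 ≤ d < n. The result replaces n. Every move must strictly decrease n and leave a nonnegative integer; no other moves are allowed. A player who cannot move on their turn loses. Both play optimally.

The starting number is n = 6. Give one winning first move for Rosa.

Positions with no move are L. A position that does have a move is losing for the player to move precisely when every available move leads to a winning position for the opponent. Fill in the labels:
n=0: no move → L
n=1: →0(L), so W
n=2: →1(W) only, which is W, so L
n=3: →2(L), so W
n=4: →2(L), so W
n=5: →4(W) only, which is W, so L
n=6: →5(L), so W
From 6, the L positions reachable in one move are: 5.

Move to 5.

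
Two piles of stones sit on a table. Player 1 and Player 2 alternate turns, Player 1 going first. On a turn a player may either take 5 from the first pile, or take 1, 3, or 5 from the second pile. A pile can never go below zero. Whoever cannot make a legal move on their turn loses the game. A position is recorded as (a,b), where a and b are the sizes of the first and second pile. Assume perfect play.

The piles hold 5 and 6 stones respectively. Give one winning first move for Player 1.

Compute win/loss labels from the base case upward. A position with no move is L. Any other position is W if it can reach an L in one move, else L.
No move ever increases a pile, so every position that can arise here has a ≤ 5 and b ≤ 6; it is enough to label the cells with 0 ≤ a ≤ 5 and 0 ≤ b ≤ 6.
Every move lowers a or b (never raises either), so fill the grid row by row in increasing a, and left to right within a row: each cell's successors are then already labelled.
      b=0  b=1  b=2  b=3  b=4  b=5  b=6
a=0:    L    W    L    W    L    W    L
a=1:    L    W    L    W    L    W    L
a=2:    L    W    L    W    L    W    L
a=3:    L    W    L    W    L    W    L
a=4:    L    W    L    W    L    W    L
a=5:    W    L    W    L    W    L    W
Cells with no legal move (terminal, hence L): (0,0), (1,0), (2,0), (3,0), (4,0).
The remaining L cells, each justified by listing all of its moves:
(0,2): L (sole option (0,1)(W) is W)
(0,4): L (options (0,3)(W), (0,1)(W) are all W)
(0,6): L (options (0,5)(W), (0,3)(W), (0,1)(W) are all W)
(1,2): L (sole option (1,1)(W) is W)
(1,4): L (options (1,3)(W), (1,1)(W) are all W)
(1,6): L (options (1,5)(W), (1,3)(W), (1,1)(W) are all W)
(2,2): L (sole option (2,1)(W) is W)
(2,4): L (options (2,3)(W), (2,1)(W) are all W)
(2,6): L (options (2,5)(W), (2,3)(W), (2,1)(W) are all W)
(3,2): L (sole option (3,1)(W) is W)
(3,4): L (options (3,3)(W), (3,1)(W) are all W)
(3,6): L (options (3,5)(W), (3,3)(W), (3,1)(W) are all W)
(4,2): L (sole option (4,1)(W) is W)
(4,4): L (options (4,3)(W), (4,1)(W) are all W)
(4,6): L (options (4,5)(W), (4,3)(W), (4,1)(W) are all W)
(5,1): L (options (0,1)(W), (5,0)(W) are all W)
(5,3): L (options (0,3)(W), (5,2)(W), (5,0)(W) are all W)
(5,5): L (options (0,5)(W), (5,4)(W), (5,2)(W), (5,0)(W) are all W)
Every other cell has at least one move into one of the L cells above, so it is W.
From (5,6), the L positions reachable in one move are: (0,6), (5,5), (5,3), (5,1). Any move reaching one of these is winning.

Move to (0,6).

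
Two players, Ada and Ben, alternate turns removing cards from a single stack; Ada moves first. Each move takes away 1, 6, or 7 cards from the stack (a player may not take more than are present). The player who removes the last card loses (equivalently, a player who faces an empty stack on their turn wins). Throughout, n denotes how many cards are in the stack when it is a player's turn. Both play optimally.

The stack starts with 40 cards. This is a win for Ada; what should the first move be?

Work bottom-up. With no move the player to move wins. Otherwise the position is W if at least one move leads to an L position for the opponent, and L if every move leads to a W.
n=0: no move; the opponent has just taken the last card and therefore loses → W
n=1: L (sole option 0(W) is W)
n=2: W (go to 1, an L position)
n=3: L (sole option 2(W) is W)
n=4: W (go to 3, an L position)
n=5: L (sole option 4(W) is W)
n=6: W (go to 5, an L position)
n=7: W (go to 1, an L position)
n=8: W (go to 1, an L position)
n=9: W (go to 3, an L position)
n=10: W (go to 3, an L position)
n=11: W (go to 5, an L position)
n=12: W (go to 5, an L position)
n=13: L (options 12(W), 7(W), 6(W) are all W)
n=14: W (go to 13, an L position)
n=15: L (options 14(W), 9(W), 8(W) are all W)
n=16: W (go to 15, an L position)
n=17: L (options 16(W), 11(W), 10(W) are all W)
n=18: W (go to 17, an L position)
n=19: W (go to 13, an L position)
n=20: W (go to 13, an L position)
n=21: W (go to 15, an L position)
n=22: W (go to 15, an L position)
n=23: W (go to 17, an L position)
n=24: W (go to 17, an L position)
n=25: L (options 24(W), 19(W), 18(W) are all W)
n=26: W (go to 25, an L position)
n=27: L (options 26(W), 21(W), 20(W) are all W)
n=28: W (go to 27, an L position)
n=29: L (options 28(W), 23(W), 22(W) are all W)
n=30: W (go to 29, an L position)
n=31: W (go to 25, an L position)
n=32: W (go to 25, an L position)
n=33: W (go to 27, an L position)
n=34: W (go to 27, an L position)
n=35: W (go to 29, an L position)
n=36: W (go to 29, an L position)
n=37: L (options 36(W), 31(W), 30(W) are all W)
n=38: W (go to 37, an L position)
n=39: L (options 38(W), 33(W), 32(W) are all W)
n=40: W (go to 39, an L position)
From 40, the L positions reachable in one move are: 39.

Remove 1, leaving 39.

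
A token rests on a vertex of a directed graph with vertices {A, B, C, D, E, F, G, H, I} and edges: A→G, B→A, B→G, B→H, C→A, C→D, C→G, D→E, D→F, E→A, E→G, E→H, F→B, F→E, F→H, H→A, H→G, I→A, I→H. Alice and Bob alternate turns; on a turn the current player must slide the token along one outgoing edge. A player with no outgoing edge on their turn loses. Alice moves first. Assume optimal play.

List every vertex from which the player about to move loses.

F, G, I

Classify positions by backward induction: terminal positions (no move available) are L. From any other position, the mover wins iff some move reaches an L.
Every edge goes from a vertex to one that appears earlier in the order G, A, H, I, E, B, F, D, C, so processing vertices in that order labels each vertex after all of its successors.
G: no outgoing edge → L
A: can move to G, which is L ⇒ W
H: can move to G, which is L ⇒ W
I: moves to H(W), A(W); every one is W ⇒ L
E: can move to G, which is L ⇒ W
B: can move to G, which is L ⇒ W
F: moves to B(W), E(W), H(W); every one is W ⇒ L
D: can move to F, which is L ⇒ W
C: can move to G, which is L ⇒ W
The losing starting vertices are exactly the entries labelled L in this table (3 of them).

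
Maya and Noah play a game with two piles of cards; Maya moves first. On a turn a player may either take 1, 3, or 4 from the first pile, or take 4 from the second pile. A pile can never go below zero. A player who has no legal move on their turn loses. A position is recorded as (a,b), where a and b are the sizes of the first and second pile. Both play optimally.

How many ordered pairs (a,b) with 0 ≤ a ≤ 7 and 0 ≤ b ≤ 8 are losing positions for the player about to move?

23

Work bottom-up. With no move the player to move loses. Otherwise the position is W if at least one move leads to an L position for the opponent, and L if every move leads to a W.
Every move lowers a or b (never raises either), so fill the grid row by row in increasing a, and left to right within a row: each cell's successors are then already labelled.
      b=0  b=1  b=2  b=3  b=4  b=5  b=6  b=7  b=8
a=0:    L    L    L    L    W    W    W    W    L
a=1:    W    W    W    W    L    L    L    L    W
a=2:    L    L    L    L    W    W    W    W    L
a=3:    W    W    W    W    L    L    L    L    W
a=4:    W    W    W    W    W    W    W    W    W
a=5:    W    W    W    W    W    W    W    W    W
a=6:    W    W    W    W    W    W    W    W    W
a=7:    L    L    L    L    W    W    W    W    L
Cells with no legal move (terminal, hence L): (0,0), (0,1), (0,2), (0,3).
The remaining L cells, each justified by listing all of its moves:
(0,8): L (sole option (0,4)(W) is W)
(1,4): L (options (0,4)(W), (1,0)(W) are all W)
(1,5): L (options (0,5)(W), (1,1)(W) are all W)
(1,6): L (options (0,6)(W), (1,2)(W) are all W)
(1,7): L (options (0,7)(W), (1,3)(W) are all W)
(2,0): L (sole option (1,0)(W) is W)
(2,1): L (sole option (1,1)(W) is W)
(2,2): L (sole option (1,2)(W) is W)
(2,3): L (sole option (1,3)(W) is W)
(2,8): L (options (1,8)(W), (2,4)(W) are all W)
(3,4): L (options (2,4)(W), (0,4)(W), (3,0)(W) are all W)
(3,5): L (options (2,5)(W), (0,5)(W), (3,1)(W) are all W)
(3,6): L (options (2,6)(W), (0,6)(W), (3,2)(W) are all W)
(3,7): L (options (2,7)(W), (0,7)(W), (3,3)(W) are all W)
(7,0): L (options (6,0)(W), (4,0)(W), (3,0)(W) are all W)
(7,1): L (options (6,1)(W), (4,1)(W), (3,1)(W) are all W)
(7,2): L (options (6,2)(W), (4,2)(W), (3,2)(W) are all W)
(7,3): L (options (6,3)(W), (4,3)(W), (3,3)(W) are all W)
(7,8): L (options (6,8)(W), (4,8)(W), (3,8)(W), (7,4)(W) are all W)
Every other cell has at least one move into one of the L cells above, so it is W.
L cells per row: a=0: 5, a=1: 4, a=2: 5, a=3: 4, a=4: 0, a=5: 0, a=6: 0, a=7: 5; total 23.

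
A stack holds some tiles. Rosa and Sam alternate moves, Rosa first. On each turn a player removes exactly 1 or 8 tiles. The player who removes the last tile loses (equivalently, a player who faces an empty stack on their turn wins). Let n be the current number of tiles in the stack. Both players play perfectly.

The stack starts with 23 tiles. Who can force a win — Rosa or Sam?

Sam wins.

Use the standard recursion: the mover wins at a terminal position; elsewhere, the mover wins exactly when some move hands the opponent an L position.
n=0: no move; the opponent has just taken the last tile and therefore loses → W
n=1: only reaches 0(W), which is W → L
n=2: reaches L-position 1 → W
n=3: only reaches 2(W), which is W → L
n=4: reaches L-position 3 → W
n=5: only reaches 4(W), which is W → L
n=6: reaches L-position 5 → W
n=7: only reaches 6(W), which is W → L
n=8: reaches L-position 7 → W
n=9: reaches L-position 1 → W
n=10: only reaches 9(W), 2(W), all W → L
n=11: reaches L-position 10 → W
n=12: only reaches 11(W), 4(W), all W → L
n=13: reaches L-position 12 → W
n=14: only reaches 13(W), 6(W), all W → L
n=15: reaches L-position 14 → W
n=16: only reaches 15(W), 8(W), all W → L
n=17: reaches L-position 16 → W
n=18: reaches L-position 10 → W
n=19: only reaches 18(W), 11(W), all W → L
n=20: reaches L-position 19 → W
n=21: only reaches 20(W), 13(W), all W → L
n=22: reaches L-position 21 → W
n=23: only reaches 22(W), 15(W), all W → L
Every move from 23 reaches a W position, so the mover loses.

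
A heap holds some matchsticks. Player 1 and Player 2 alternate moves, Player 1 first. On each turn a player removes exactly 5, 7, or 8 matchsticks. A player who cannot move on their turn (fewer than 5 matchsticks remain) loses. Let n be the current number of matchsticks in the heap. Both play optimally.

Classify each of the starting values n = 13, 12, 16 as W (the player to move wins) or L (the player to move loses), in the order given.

13: L, 12: W, 16: L

Use the standard recursion: the mover loses at a terminal position; elsewhere, the mover wins exactly when some move hands the opponent an L position.
n=0: no move → L
n=1: no move → L
n=2: no move → L
n=3: no move → L
n=4: no move → L
n=5: →0(L), so W
n=6: →1(L), so W
n=7: →2(L), so W
n=8: →3(L), so W
n=9: →4(L), so W
n=10: →3(L), so W
n=11: →4(L), so W
n=12: →4(L), so W
n=13: →8(W), 6(W), 5(W) — all W, so L
n=14: →9(W), 7(W), 6(W) — all W, so L
n=15: →10(W), 8(W), 7(W) — all W, so L
n=16: →11(W), 9(W), 8(W) — all W, so L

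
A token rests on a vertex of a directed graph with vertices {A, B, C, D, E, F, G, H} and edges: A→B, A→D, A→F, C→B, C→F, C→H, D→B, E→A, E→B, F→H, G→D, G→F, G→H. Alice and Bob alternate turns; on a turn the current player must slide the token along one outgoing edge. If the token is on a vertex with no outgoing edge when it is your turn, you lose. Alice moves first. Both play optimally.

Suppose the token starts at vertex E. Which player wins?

Alice wins.

Use the standard recursion: the mover loses at a terminal position; elsewhere, the mover wins exactly when some move hands the opponent an L position.
Every edge goes from a vertex to one that appears earlier in the order B, H, F, D, C, A, G, E, so processing vertices in that order labels each vertex after all of its successors.
B: no outgoing edge → L
H: no outgoing edge → L
F: can move to H, which is L ⇒ W
D: can move to B, which is L ⇒ W
C: can move to H, which is L ⇒ W
A: can move to B, which is L ⇒ W
G: can move to H, which is L ⇒ W
E: can move to B, which is L ⇒ W
From E Alice can move to B, reaching an L position.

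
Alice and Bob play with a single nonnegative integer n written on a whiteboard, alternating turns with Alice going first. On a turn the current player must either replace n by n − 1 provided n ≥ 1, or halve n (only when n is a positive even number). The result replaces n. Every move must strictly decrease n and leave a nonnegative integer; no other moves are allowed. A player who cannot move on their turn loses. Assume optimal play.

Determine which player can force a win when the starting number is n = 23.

Bob wins.

Build the W/L table. Terminal = L. A non-terminal position is W if it has a move to some L; otherwise it is L.
n=0: no move → L
n=1: can move to 0, which is L ⇒ W
n=2: the only move is to 1(W), a W ⇒ L
n=3: can move to 2, which is L ⇒ W
n=4: can move to 2, which is L ⇒ W
n=5: the only move is to 4(W), a W ⇒ L
n=6: can move to 5, which is L ⇒ W
n=7: the only move is to 6(W), a W ⇒ L
n=8: can move to 7, which is L ⇒ W
n=9: the only move is to 8(W), a W ⇒ L
n=10: can move to 5, which is L ⇒ W
n=11: the only move is to 10(W), a W ⇒ L
n=12: can move to 11, which is L ⇒ W
n=13: the only move is to 12(W), a W ⇒ L
n=14: can move to 7, which is L ⇒ W
n=15: the only move is to 14(W), a W ⇒ L
n=16: can move to 15, which is L ⇒ W
n=17: the only move is to 16(W), a W ⇒ L
n=18: can move to 9, which is L ⇒ W
n=19: the only move is to 18(W), a W ⇒ L
n=20: can move to 19, which is L ⇒ W
n=21: the only move is to 20(W), a W ⇒ L
n=22: can move to 11, which is L ⇒ W
n=23: the only move is to 22(W), a W ⇒ L
The starting position 23 is L: whatever Alice does, the opponent receives a W position.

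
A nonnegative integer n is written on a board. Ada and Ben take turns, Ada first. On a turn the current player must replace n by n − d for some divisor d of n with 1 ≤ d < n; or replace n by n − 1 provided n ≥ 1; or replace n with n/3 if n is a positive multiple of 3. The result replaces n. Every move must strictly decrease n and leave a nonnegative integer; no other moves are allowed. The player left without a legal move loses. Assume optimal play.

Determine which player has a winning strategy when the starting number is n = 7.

Ben wins.

Positions with no move are L. A position that does have a move is losing for the player to move precisely when every available move leads to a winning position for the opponent. Fill in the labels:
n=0: no move → L
n=1: W (go to 0, an L position)
n=2: L (sole option 1(W) is W)
n=3: W (go to 2, an L position)
n=4: W (go to 2, an L position)
n=5: L (sole option 4(W) is W)
n=6: W (go to 2, an L position)
n=7: L (sole option 6(W) is W)
Every move from 7 reaches a W position, so the mover loses.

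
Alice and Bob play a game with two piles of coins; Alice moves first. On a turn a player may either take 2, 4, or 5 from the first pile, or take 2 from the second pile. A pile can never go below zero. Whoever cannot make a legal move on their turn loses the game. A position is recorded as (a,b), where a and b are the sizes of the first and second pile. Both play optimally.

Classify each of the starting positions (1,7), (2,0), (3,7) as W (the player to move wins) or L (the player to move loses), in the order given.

(1,7): W, (2,0): W, (3,7): L

Compute win/loss labels from the base case upward. A position with no move is L. Any other position is W if it can reach an L in one move, else L.
No move ever increases a pile, so every position that can arise here has a ≤ 3 and b ≤ 7; it is enough to label the cells with 0 ≤ a ≤ 3 and 0 ≤ b ≤ 7.
Every move lowers a or b (never raises either), so fill the grid row by row in increasing a, and left to right within a row: each cell's successors are then already labelled.
      b=0  b=1  b=2  b=3  b=4  b=5  b=6  b=7
a=0:    L    L    W    W    L    L    W    W
a=1:    L    L    W    W    L    L    W    W
a=2:    W    W    L    L    W    W    L    L
a=3:    W    W    L    L    W    W    L    L
Cells with no legal move (terminal, hence L): (0,0), (0,1), (1,0), (1,1).
The remaining L cells, each justified by listing all of its moves:
(0,4): L (sole option (0,2)(W) is W)
(0,5): L (sole option (0,3)(W) is W)
(1,4): L (sole option (1,2)(W) is W)
(1,5): L (sole option (1,3)(W) is W)
(2,2): L (options (0,2)(W), (2,0)(W) are all W)
(2,3): L (options (0,3)(W), (2,1)(W) are all W)
(2,6): L (options (0,6)(W), (2,4)(W) are all W)
(2,7): L (options (0,7)(W), (2,5)(W) are all W)
(3,2): L (options (1,2)(W), (3,0)(W) are all W)
(3,3): L (options (1,3)(W), (3,1)(W) are all W)
(3,6): L (options (1,6)(W), (3,4)(W) are all W)
(3,7): L (options (1,7)(W), (3,5)(W) are all W)
Every other cell has at least one move into one of the L cells above, so it is W.
(1,7): the move to (1,5) reaches an L cell, so W
(2,0): the move to (0,0) reaches an L cell, so W
(3,7): one of the L cells justified above, so L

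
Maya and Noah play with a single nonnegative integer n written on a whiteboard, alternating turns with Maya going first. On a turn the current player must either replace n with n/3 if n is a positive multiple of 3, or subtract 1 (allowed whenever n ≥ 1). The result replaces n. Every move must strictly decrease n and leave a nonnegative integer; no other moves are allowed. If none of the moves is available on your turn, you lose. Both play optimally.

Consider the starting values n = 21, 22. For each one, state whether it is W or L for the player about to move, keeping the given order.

21: W, 22: L

Work bottom-up. With no move the player to move loses. Otherwise the position is W if at least one move leads to an L position for the opponent, and L if every move leads to a W.
n=0: no move → L
n=1: W (go to 0, an L position)
n=2: L (sole option 1(W) is W)
n=3: W (go to 2, an L position)
n=4: L (sole option 3(W) is W)
n=5: W (go to 4, an L position)
n=6: W (go to 2, an L position)
n=7: L (sole option 6(W) is W)
n=8: W (go to 7, an L position)
n=9: L (options 3(W), 8(W) are all W)
n=10: W (go to 9, an L position)
n=11: L (sole option 10(W) is W)
n=12: W (go to 4, an L position)
n=13: L (sole option 12(W) is W)
n=14: W (go to 13, an L position)
n=15: L (options 5(W), 14(W) are all W)
n=16: W (go to 15, an L position)
n=17: L (sole option 16(W) is W)
n=18: W (go to 17, an L position)
n=19: L (sole option 18(W) is W)
n=20: W (go to 19, an L position)
n=21: W (go to 7, an L position)
n=22: L (sole option 21(W) is W)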